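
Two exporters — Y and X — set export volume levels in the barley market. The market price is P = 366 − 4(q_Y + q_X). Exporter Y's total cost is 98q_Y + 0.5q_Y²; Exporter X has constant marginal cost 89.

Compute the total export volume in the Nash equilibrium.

Exporter Y's profit: π = q_Y(366 − 4(q_Y + q_X)) − 98q_Y − 0.5q_Y².
∂π/∂q_Y = 268 − 9q_Y − 4q_X = 0, so q_Y = 268/9 − (4/9)q_X.
For X: ∂π/∂q_X = 277 − 8q_X − 4q_Y = 0 ⇒ q_X = 34.625 − 0.5q_Y.
Solving the two reaction functions simultaneously: (1 − (−4/9)(−0.5))q_Y = 268/9 − (4/9)·34.625, so (7/9)q_Y = 259/18 and q_Y = 18.5.
Then q_X = 34.625 − 0.5·18.5 = 25.375.
Total export volume: 18.5 + 25.375 = 43.875.

43.875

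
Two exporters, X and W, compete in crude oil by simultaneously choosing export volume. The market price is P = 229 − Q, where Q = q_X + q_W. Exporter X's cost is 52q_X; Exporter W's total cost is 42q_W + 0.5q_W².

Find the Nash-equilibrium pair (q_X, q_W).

68.8, 39.4

Exporter X's profit: π = q_X(229 − (q_X + q_W)) − 52q_X.
∂π/∂q_X = 177 − 2q_X − q_W = 0, so q_X = 88.5 − 0.5q_W.
For W: ∂π/∂q_W = 187 − 3q_W − q_X = 0 ⇒ q_W = 187/3 − (1/3)q_X.
Solving the two reaction functions simultaneously: (1 − (−0.5)(−1/3))q_X = 88.5 − 0.5·(187/3), so (5/6)q_X = 172/3 and q_X = 68.8.
Then q_W = 187/3 − (1/3)·68.8 = 39.4.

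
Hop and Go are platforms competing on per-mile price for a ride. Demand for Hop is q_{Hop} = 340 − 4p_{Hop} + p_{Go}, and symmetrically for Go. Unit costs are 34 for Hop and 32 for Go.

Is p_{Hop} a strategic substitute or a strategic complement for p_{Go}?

Hop's profit: π = (p_{Hop} − 34)(340 − 4p_{Hop} + p_{Go}).
∂π/∂p_{Hop} = 476 − 8p_{Hop} + p_{Go} = 0 ⇒ p_{Hop} = 59.5 + 0.125p_{Go}.
The best-response slope dp_{Hop}/dp_{Go} = 0.125 > 0: the reaction function is upward-sloping, so the choices are strategic complements.

strategic complements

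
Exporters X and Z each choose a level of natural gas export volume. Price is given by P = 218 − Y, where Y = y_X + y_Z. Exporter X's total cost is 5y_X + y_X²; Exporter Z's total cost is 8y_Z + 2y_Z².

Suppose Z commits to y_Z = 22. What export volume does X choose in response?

47.75

Exporter X's profit: π = y_X(218 − (y_X + y_Z)) − 5y_X − y_X².
∂π/∂y_X = 213 − 4y_X − y_Z = 0, so y_X = 53.25 − 0.25y_Z.
At y_Z = 22: y_X = 53.25 − 0.25·22 = 47.75.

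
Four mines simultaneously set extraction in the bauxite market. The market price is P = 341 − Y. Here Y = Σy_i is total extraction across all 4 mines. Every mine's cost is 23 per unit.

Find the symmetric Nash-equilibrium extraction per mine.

63.6

A representative mine's profit is π_i = y_i(341 − Y) − 23y_i, with Y = y_i + Σ_{j≠i} y_j.
First-order condition: 318 − 2y_i − Σ_{j≠i} y_j = 0.
With identical mines, set every y_j = y: then 318 − 2y − 3y = 0, i.e. y = 318/5 = 63.6.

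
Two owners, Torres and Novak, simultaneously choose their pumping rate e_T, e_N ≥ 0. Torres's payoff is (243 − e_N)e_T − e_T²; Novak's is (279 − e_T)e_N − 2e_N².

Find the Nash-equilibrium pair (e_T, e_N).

Expanding Torres's payoff: 243e_T − e_Ne_T − e_T².
∂π/∂e_T = 243 − e_N − 2e_T = 0, so e_T = 121.5 − 0.5e_N.
Likewise for Novak: e_N = 69.75 − 0.25e_T.
Plugging e_N into Torres's best response: e_T = 121.5 − 0.5(69.75 − 0.25e_T) ⇒ 0.875e_T = 86.625, so e_T = 99.
Then e_N = 69.75 − 0.25·99 = 45.

99, 45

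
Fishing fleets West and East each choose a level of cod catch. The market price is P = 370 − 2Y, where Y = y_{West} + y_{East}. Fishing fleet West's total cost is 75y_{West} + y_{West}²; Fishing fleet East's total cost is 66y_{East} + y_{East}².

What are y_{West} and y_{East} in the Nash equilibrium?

Fishing fleet West's profit: π = y_{West}(370 − 2(y_{West} + y_{East})) − 75y_{West} − y_{West}².
∂π/∂y_{West} = 295 − 6y_{West} − 2y_{East} = 0, so y_{West} = 295/6 − (1/3)y_{East}.
By the same steps for East: y_{East} = 152/3 − (1/3)y_{West}.
Plugging y_{East} into West's best response: y_{West} = 295/6 − (1/3)(152/3 − (1/3)y_{West}) ⇒ (8/9)y_{West} = 581/18, so y_{West} = 36.3125.
Then y_{East} = 152/3 − (1/3)·36.3125 = 38.5625.

36.3125, 38.5625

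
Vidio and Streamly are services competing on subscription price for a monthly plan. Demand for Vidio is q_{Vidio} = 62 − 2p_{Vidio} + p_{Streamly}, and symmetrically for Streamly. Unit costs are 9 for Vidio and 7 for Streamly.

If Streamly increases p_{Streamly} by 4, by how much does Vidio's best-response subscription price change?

1

Vidio's profit: π = (p_{Vidio} − 9)(62 − 2p_{Vidio} + p_{Streamly}).
∂π/∂p_{Vidio} = 80 − 4p_{Vidio} + p_{Streamly} = 0 ⇒ p_{Vidio} = 20 + 0.25p_{Streamly}.
The reaction-function slope is 0.25, so a 4-unit rise in p_{Streamly} moves p_{Vidio} by 0.25 × 4 = 1. Vidio's best response rises — the actions are strategic complements.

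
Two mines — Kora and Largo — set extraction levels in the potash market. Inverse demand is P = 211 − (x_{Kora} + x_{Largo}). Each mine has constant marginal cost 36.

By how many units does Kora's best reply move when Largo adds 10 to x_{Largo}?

Mine Kora's profit: π = x_{Kora}(211 − (x_{Kora} + x_{Largo})) − 36x_{Kora}.
∂π/∂x_{Kora} = 175 − 2x_{Kora} − x_{Largo} = 0, so x_{Kora} = 87.5 − 0.5x_{Largo}.
The reaction-function slope is −0.5, so a 10-unit rise in x_{Largo} moves x_{Kora} by −0.5 × 10 = −5. Kora's best response falls — the actions are strategic substitutes.

-5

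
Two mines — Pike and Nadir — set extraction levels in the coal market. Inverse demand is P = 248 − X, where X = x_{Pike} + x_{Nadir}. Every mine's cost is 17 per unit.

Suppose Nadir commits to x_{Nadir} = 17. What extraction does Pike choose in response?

Mine Pike's profit: π = x_{Pike}(248 − (x_{Pike} + x_{Nadir})) − 17x_{Pike}.
∂π/∂x_{Pike} = 231 − 2x_{Pike} − x_{Nadir} = 0, so x_{Pike} = 115.5 − 0.5x_{Nadir}.
At x_{Nadir} = 17: x_{Pike} = 115.5 − 0.5·17 = 107.

107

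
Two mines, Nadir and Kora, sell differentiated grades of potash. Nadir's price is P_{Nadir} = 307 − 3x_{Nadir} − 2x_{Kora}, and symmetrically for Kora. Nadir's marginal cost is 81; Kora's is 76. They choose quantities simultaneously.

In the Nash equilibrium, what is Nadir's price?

Mine Nadir's profit: π = x_{Nadir}(307 − 3x_{Nadir} − 2x_{Kora}) − 81x_{Nadir}.
∂π/∂x_{Nadir} = 226 − 6x_{Nadir} − 2x_{Kora} = 0 ⇒ x_{Nadir} = 113/3 − (1/3)x_{Kora}.
Similarly x_{Kora} = 38.5 − (1/3)x_{Nadir}.
Solving the two reaction functions simultaneously: (1 − (−1/3)(−1/3))x_{Nadir} = 113/3 − (1/3)·38.5, so (8/9)x_{Nadir} = 149/6 and x_{Nadir} = 27.9375.
Then x_{Kora} = 38.5 − (1/3)·27.9375 = 29.1875.
P_{Nadir} = 307 − 3·27.9375 − 2·29.1875 = 164.8125.

164.8125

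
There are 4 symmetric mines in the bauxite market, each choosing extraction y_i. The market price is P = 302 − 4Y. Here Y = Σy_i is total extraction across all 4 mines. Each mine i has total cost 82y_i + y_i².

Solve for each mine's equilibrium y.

10

A representative mine's profit is π_i = y_i(302 − 4Y) − 82y_i − y_i², with Y = y_i + Σ_{j≠i} y_j.
First-order condition: 220 − 10y_i − 4Σ_{j≠i} y_j = 0.
Imposing symmetry (y_j = y for all j) turns Σ_{j≠i} y_j into 3y, so 220 = 22y and y = 10.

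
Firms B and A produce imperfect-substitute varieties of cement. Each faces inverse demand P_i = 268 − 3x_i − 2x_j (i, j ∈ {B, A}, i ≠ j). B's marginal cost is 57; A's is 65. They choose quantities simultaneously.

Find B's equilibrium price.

Firm B's profit: π = x_B(268 − 3x_B − 2x_A) − 57x_B.
∂π/∂x_B = 211 − 6x_B − 2x_A = 0 ⇒ x_B = 211/6 − (1/3)x_A.
Similarly x_A = 203/6 − (1/3)x_B.
Substituting the second reaction function into the first: x_B = 211/6 − (1/3)(203/6 − (1/3)x_B), which gives (8/9)x_B = 215/9 ⇒ x_B = 26.875.
Then x_A = 203/6 − (1/3)·26.875 = 24.875.
P_B = 268 − 3·26.875 − 2·24.875 = 137.625.

137.625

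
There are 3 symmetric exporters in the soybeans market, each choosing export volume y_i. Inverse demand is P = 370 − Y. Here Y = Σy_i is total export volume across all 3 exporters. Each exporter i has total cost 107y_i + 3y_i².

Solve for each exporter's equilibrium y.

26.3

A representative exporter's profit is π_i = y_i(370 − Y) − 107y_i − 3y_i², with Y = y_i + Σ_{j≠i} y_j.
First-order condition: 263 − 8y_i − Σ_{j≠i} y_j = 0.
Imposing symmetry (y_j = y for all j) turns Σ_{j≠i} y_j into 2y, so 263 = 10y and y = 26.3.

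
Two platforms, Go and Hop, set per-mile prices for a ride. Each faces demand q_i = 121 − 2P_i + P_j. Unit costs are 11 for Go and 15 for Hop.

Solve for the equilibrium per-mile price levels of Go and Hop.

48.2, 49.8

Go's profit: π = (P_{Go} − 11)(121 − 2P_{Go} + P_{Hop}).
∂π/∂P_{Go} = 143 − 4P_{Go} + P_{Hop} = 0 ⇒ P_{Go} = 35.75 + 0.25P_{Hop}.
Similarly P_{Hop} = 37.75 + 0.25P_{Go}.
Substituting the second reaction function into the first: P_{Go} = 35.75 + 0.25(37.75 + 0.25P_{Go}), which gives 0.9375P_{Go} = 45.1875 ⇒ P_{Go} = 48.2.
Then P_{Hop} = 37.75 + 0.25·48.2 = 49.8.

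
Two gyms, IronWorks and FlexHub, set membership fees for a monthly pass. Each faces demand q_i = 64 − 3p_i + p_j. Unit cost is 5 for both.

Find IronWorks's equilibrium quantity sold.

IronWorks's profit: π = (p_{IronWorks} − 5)(64 − 3p_{IronWorks} + p_{FlexHub}).
∂π/∂p_{IronWorks} = 79 − 6p_{IronWorks} + p_{FlexHub} = 0 ⇒ p_{IronWorks} = 79/6 + (1/6)p_{FlexHub}.
The game is symmetric, so in equilibrium p_{FlexHub} = p_{IronWorks}: the reaction function gives (5/6)p_{IronWorks} = 79/6, hence p_{IronWorks} = 15.8.
q_{IronWorks} = 64 − 3·15.8 + 15.8 = 32.4.

32.4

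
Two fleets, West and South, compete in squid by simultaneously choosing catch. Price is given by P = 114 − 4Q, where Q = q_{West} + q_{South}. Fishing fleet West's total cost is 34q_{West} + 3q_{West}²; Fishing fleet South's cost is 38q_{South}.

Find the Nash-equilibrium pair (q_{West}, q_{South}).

Fishing fleet West's profit: π = q_{West}(114 − 4(q_{West} + q_{South})) − 34q_{West} − 3q_{West}².
∂π/∂q_{West} = 80 − 14q_{West} − 4q_{South} = 0, so q_{West} = 40/7 − (2/7)q_{South}.
For South: ∂π/∂q_{South} = 76 − 8q_{South} − 4q_{West} = 0 ⇒ q_{South} = 9.5 − 0.5q_{West}.
Substituting the second reaction function into the first: q_{West} = 40/7 − (2/7)(9.5 − 0.5q_{West}), which gives (6/7)q_{West} = 3 ⇒ q_{West} = 3.5.
Then q_{South} = 9.5 − 0.5·3.5 = 7.75.

3.5, 7.75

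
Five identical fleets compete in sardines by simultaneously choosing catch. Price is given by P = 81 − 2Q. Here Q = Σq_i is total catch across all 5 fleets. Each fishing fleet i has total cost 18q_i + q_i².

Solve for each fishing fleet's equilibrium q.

A representative fishing fleet's profit is π_i = q_i(81 − 2Q) − 18q_i − q_i², with Q = q_i + Σ_{j≠i} q_j.
First-order condition: 63 − 6q_i − 2Σ_{j≠i} q_j = 0.
With identical fishing fleets, set every q_j = q: then 63 − 6q − 8q = 0, i.e. q = 63/14 = 4.5.

4.5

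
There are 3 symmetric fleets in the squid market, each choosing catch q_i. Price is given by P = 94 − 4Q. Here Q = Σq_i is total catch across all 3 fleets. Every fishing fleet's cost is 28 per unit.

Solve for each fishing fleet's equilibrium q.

A representative fishing fleet's profit is π_i = q_i(94 − 4Q) − 28q_i, with Q = q_i + Σ_{j≠i} q_j.
First-order condition: 66 − 8q_i − 4Σ_{j≠i} q_j = 0.
Imposing symmetry (q_j = q for all j) turns Σ_{j≠i} q_j into 2q, so 66 = 16q and q = 4.125.

4.125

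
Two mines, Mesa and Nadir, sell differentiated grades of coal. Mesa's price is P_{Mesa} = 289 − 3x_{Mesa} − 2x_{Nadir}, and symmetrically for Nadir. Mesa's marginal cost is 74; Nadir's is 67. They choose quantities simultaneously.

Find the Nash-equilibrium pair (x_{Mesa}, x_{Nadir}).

Mine Mesa's profit: π = x_{Mesa}(289 − 3x_{Mesa} − 2x_{Nadir}) − 74x_{Mesa}.
∂π/∂x_{Mesa} = 215 − 6x_{Mesa} − 2x_{Nadir} = 0 ⇒ x_{Mesa} = 215/6 − (1/3)x_{Nadir}.
Similarly x_{Nadir} = 37 − (1/3)x_{Mesa}.
Solving the two reaction functions simultaneously: (1 − (−1/3)(−1/3))x_{Mesa} = 215/6 − (1/3)·37, so (8/9)x_{Mesa} = 23.5 and x_{Mesa} = 26.4375.
Then x_{Nadir} = 37 − (1/3)·26.4375 = 28.1875.

26.4375, 28.1875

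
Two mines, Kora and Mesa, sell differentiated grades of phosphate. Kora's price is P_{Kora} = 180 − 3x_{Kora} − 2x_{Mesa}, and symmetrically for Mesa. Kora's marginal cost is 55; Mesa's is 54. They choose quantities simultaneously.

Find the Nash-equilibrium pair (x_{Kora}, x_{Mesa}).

15.5625, 15.8125

Mine Kora's profit: π = x_{Kora}(180 − 3x_{Kora} − 2x_{Mesa}) − 55x_{Kora}.
∂π/∂x_{Kora} = 125 − 6x_{Kora} − 2x_{Mesa} = 0 ⇒ x_{Kora} = 125/6 − (1/3)x_{Mesa}.
Similarly x_{Mesa} = 21 − (1/3)x_{Kora}.
Plugging x_{Mesa} into Kora's best response: x_{Kora} = 125/6 − (1/3)(21 − (1/3)x_{Kora}) ⇒ (8/9)x_{Kora} = 83/6, so x_{Kora} = 15.5625.
Then x_{Mesa} = 21 − (1/3)·15.5625 = 15.8125.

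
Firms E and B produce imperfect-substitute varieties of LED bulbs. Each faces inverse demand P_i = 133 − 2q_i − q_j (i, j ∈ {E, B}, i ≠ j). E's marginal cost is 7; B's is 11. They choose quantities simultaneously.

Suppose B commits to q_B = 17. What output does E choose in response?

Firm E's profit: π = q_E(133 − 2q_E − q_B) − 7q_E.
∂π/∂q_E = 126 − 4q_E − q_B = 0 ⇒ q_E = 31.5 − 0.25q_B.
At q_B = 17: q_E = 31.5 − 0.25·17 = 27.25.

27.25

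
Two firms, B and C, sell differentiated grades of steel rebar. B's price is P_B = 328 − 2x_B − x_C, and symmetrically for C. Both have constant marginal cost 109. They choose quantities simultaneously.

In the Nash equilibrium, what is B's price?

196.6

Firm B's profit: π = x_B(328 − 2x_B − x_C) − 109x_B.
∂π/∂x_B = 219 − 4x_B − x_C = 0 ⇒ x_B = 54.75 − 0.25x_C.
By symmetry x_C = x_B; substituting into the reaction function, 1.25x_B = 54.75 and x_B = 43.8.
P_B = 328 − 2·43.8 − 43.8 = 196.6.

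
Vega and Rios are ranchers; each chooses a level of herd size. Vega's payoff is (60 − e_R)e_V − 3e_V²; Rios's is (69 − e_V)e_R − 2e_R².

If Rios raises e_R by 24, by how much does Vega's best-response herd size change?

-4

Expanding Vega's payoff: 60e_V − e_Re_V − 3e_V².
∂π/∂e_V = 60 − e_R − 6e_V = 0, so e_V = 10 − (1/6)e_R.
The reaction-function slope is −1/6, so a 24-unit rise in e_R moves e_V by −1/6 × 24 = −4. Vega's best response falls — the actions are strategic substitutes.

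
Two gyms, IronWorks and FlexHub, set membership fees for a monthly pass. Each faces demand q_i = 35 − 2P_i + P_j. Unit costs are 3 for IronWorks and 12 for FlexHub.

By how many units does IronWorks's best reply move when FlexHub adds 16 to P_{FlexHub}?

IronWorks's profit: π = (P_{IronWorks} − 3)(35 − 2P_{IronWorks} + P_{FlexHub}).
∂π/∂P_{IronWorks} = 41 − 4P_{IronWorks} + P_{FlexHub} = 0 ⇒ P_{IronWorks} = 10.25 + 0.25P_{FlexHub}.
The reaction-function slope is 0.25, so a 16-unit rise in P_{FlexHub} moves P_{IronWorks} by 0.25 × 16 = 4. IronWorks's best response rises — the actions are strategic complements.

4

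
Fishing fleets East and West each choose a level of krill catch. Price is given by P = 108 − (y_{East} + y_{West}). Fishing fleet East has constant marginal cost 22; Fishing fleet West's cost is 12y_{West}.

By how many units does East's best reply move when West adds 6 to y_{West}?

Fishing fleet East's profit: π = y_{East}(108 − (y_{East} + y_{West})) − 22y_{East}.
∂π/∂y_{East} = 86 − 2y_{East} − y_{West} = 0, so y_{East} = 43 − 0.5y_{West}.
The reaction-function slope is −0.5, so a 6-unit rise in y_{West} moves y_{East} by −0.5 × 6 = −3. East's best response falls — the actions are strategic substitutes.

-3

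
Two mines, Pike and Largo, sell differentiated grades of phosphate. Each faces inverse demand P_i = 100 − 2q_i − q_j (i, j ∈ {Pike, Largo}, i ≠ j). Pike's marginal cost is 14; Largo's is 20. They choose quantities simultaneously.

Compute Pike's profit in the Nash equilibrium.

Mine Pike's profit: π = q_{Pike}(100 − 2q_{Pike} − q_{Largo}) − 14q_{Pike}.
∂π/∂q_{Pike} = 86 − 4q_{Pike} − q_{Largo} = 0 ⇒ q_{Pike} = 21.5 − 0.25q_{Largo}.
Similarly q_{Largo} = 20 − 0.25q_{Pike}.
Solving the two reaction functions simultaneously: (1 − (−0.25)(−0.25))q_{Pike} = 21.5 − 0.25·20, so 0.9375q_{Pike} = 16.5 and q_{Pike} = 17.6.
Then q_{Largo} = 20 − 0.25·17.6 = 15.6.
P_{Pike} = 100 − 2·17.6 − 15.6 = 49.2.
Profit = (49.2 − 14)·17.6 = 619.52.

619.52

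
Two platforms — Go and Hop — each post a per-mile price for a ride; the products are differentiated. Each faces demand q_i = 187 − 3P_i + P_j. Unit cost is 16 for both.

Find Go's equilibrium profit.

2883

Go's profit: π = (P_{Go} − 16)(187 − 3P_{Go} + P_{Hop}).
∂π/∂P_{Go} = 235 − 6P_{Go} + P_{Hop} = 0 ⇒ P_{Go} = 235/6 + (1/6)P_{Hop}.
By symmetry P_{Hop} = P_{Go}; substituting into the reaction function, (5/6)P_{Go} = 235/6 and P_{Go} = 47.
q_{Go} = 187 − 3·47 + 47 = 93.
Profit = (47 − 16)·93 = 2883.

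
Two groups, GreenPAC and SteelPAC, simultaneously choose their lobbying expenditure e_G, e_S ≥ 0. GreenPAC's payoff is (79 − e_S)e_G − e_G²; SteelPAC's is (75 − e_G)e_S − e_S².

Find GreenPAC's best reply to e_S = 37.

Expanding GreenPAC's payoff: 79e_G − e_Se_G − e_G².
∂π/∂e_G = 79 − e_S − 2e_G = 0, so e_G = 39.5 − 0.5e_S.
At e_S = 37: e_G = 39.5 − 0.5·37 = 21.

21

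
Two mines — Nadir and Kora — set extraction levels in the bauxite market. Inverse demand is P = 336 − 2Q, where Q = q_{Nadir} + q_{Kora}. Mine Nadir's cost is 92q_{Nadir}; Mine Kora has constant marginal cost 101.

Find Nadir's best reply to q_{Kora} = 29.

Mine Nadir's profit: π = q_{Nadir}(336 − 2(q_{Nadir} + q_{Kora})) − 92q_{Nadir}.
∂π/∂q_{Nadir} = 244 − 4q_{Nadir} − 2q_{Kora} = 0, so q_{Nadir} = 61 − 0.5q_{Kora}.
At q_{Kora} = 29: q_{Nadir} = 61 − 0.5·29 = 46.5.

46.5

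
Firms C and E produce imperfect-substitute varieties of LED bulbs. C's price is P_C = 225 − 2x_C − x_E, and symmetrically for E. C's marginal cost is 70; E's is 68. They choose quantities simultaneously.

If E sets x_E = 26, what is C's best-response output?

32.25

Firm C's profit: π = x_C(225 − 2x_C − x_E) − 70x_C.
∂π/∂x_C = 155 − 4x_C − x_E = 0 ⇒ x_C = 38.75 − 0.25x_E.
At x_E = 26: x_C = 38.75 − 0.25·26 = 32.25.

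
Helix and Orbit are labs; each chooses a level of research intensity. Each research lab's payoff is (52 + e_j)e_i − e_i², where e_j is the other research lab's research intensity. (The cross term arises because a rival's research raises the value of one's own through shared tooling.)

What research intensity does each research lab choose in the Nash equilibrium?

52

Helix's payoff is (52 + e_O)e_H − e_H².
∂π/∂e_H = 52 + e_O − 2e_H = 0, so e_H = 26 + 0.5e_O.
The game is symmetric, so in equilibrium e_O = e_H: the reaction function gives 0.5e_H = 26, hence e_H = 52.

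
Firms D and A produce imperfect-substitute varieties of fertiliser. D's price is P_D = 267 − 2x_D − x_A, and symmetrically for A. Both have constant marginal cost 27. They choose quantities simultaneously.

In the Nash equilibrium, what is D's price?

Firm D's profit: π = x_D(267 − 2x_D − x_A) − 27x_D.
∂π/∂x_D = 240 − 4x_D − x_A = 0 ⇒ x_D = 60 − 0.25x_A.
The game is symmetric, so in equilibrium x_A = x_D: the reaction function gives 1.25x_D = 60, hence x_D = 48.
P_D = 267 − 2·48 − 48 = 123.

123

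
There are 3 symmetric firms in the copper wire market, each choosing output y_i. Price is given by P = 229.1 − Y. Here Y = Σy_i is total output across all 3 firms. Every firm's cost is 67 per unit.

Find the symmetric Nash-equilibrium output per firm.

40.525

A representative firm's profit is π_i = y_i(229.1 − Y) − 67y_i, with Y = y_i + Σ_{j≠i} y_j.
First-order condition: 162.1 − 2y_i − Σ_{j≠i} y_j = 0.
In a symmetric equilibrium every firm chooses the same y, so Σ_{j≠i} y_j = 2y. The condition becomes 162.1 − 4y = 0, giving y = 162.1/4 = 40.525.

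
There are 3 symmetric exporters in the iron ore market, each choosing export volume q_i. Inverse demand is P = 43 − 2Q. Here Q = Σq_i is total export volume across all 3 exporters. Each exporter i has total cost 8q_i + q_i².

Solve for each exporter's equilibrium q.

A representative exporter's profit is π_i = q_i(43 − 2Q) − 8q_i − q_i², with Q = q_i + Σ_{j≠i} q_j.
First-order condition: 35 − 6q_i − 2Σ_{j≠i} q_j = 0.
In a symmetric equilibrium every exporter chooses the same q, so Σ_{j≠i} q_j = 2q. The condition becomes 35 − 10q = 0, giving q = 35/10 = 3.5.

3.5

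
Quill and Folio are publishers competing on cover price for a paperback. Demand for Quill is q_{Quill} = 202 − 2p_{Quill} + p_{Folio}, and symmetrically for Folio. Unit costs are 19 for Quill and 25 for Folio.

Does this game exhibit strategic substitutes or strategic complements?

strategic complements

Quill's profit: π = (p_{Quill} − 19)(202 − 2p_{Quill} + p_{Folio}).
∂π/∂p_{Quill} = 240 − 4p_{Quill} + p_{Folio} = 0 ⇒ p_{Quill} = 60 + 0.25p_{Folio}.
The best-response slope dp_{Quill}/dp_{Folio} = 0.25 > 0: the reaction function is upward-sloping, so the choices are strategic complements.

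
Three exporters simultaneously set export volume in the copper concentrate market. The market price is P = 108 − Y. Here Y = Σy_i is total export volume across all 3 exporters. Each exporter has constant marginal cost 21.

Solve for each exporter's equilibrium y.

21.75

A representative exporter's profit is π_i = y_i(108 − Y) − 21y_i, with Y = y_i + Σ_{j≠i} y_j.
First-order condition: 87 − 2y_i − Σ_{j≠i} y_j = 0.
Imposing symmetry (y_j = y for all j) turns Σ_{j≠i} y_j into 2y, so 87 = 4y and y = 21.75.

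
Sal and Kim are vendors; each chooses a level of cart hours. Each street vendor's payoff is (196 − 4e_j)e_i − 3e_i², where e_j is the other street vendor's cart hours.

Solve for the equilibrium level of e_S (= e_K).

19.6

Sal's payoff is (196 − 4e_K)e_S − 3e_S².
∂π/∂e_S = 196 − 4e_K − 6e_S = 0, so e_S = 98/3 − (2/3)e_K.
The game is symmetric, so in equilibrium e_K = e_S: the reaction function gives (5/3)e_S = 98/3, hence e_S = 19.6.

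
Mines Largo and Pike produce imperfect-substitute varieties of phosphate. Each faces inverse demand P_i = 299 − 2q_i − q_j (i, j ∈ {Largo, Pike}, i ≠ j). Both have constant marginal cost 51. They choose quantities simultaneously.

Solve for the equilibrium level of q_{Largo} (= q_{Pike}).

Mine Largo's profit: π = q_{Largo}(299 − 2q_{Largo} − q_{Pike}) − 51q_{Largo}.
∂π/∂q_{Largo} = 248 − 4q_{Largo} − q_{Pike} = 0 ⇒ q_{Largo} = 62 − 0.25q_{Pike}.
Setting q_{Largo} = q_{Pike} in the reaction function: q_{Largo} = 62 − 0.25q_{Largo}, so q_{Largo} = 62 / 1.25 = 49.6.

49.6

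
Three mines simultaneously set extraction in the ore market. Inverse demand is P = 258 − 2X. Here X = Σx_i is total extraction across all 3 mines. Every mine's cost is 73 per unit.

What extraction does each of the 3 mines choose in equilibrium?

23.125

A representative mine's profit is π_i = x_i(258 − 2X) − 73x_i, with X = x_i + Σ_{j≠i} x_j.
First-order condition: 185 − 4x_i − 2Σ_{j≠i} x_j = 0.
Imposing symmetry (x_j = x for all j) turns Σ_{j≠i} x_j into 2x, so 185 = 8x and x = 23.125.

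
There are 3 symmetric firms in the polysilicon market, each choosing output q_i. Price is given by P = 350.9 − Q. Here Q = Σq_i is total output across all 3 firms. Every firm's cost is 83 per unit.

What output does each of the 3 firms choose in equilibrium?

66.975

A representative firm's profit is π_i = q_i(350.9 − Q) − 83q_i, with Q = q_i + Σ_{j≠i} q_j.
First-order condition: 267.9 − 2q_i − Σ_{j≠i} q_j = 0.
With identical firms, set every q_j = q: then 267.9 − 2q − 2q = 0, i.e. q = 267.9/4 = 66.975.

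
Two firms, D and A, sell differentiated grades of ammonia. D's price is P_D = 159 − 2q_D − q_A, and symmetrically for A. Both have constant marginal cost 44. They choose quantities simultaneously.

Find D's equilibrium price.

90

Firm D's profit: π = q_D(159 − 2q_D − q_A) − 44q_D.
∂π/∂q_D = 115 − 4q_D − q_A = 0 ⇒ q_D = 28.75 − 0.25q_A.
By symmetry q_A = q_D; substituting into the reaction function, 1.25q_D = 28.75 and q_D = 23.
P_D = 159 − 2·23 − 23 = 90.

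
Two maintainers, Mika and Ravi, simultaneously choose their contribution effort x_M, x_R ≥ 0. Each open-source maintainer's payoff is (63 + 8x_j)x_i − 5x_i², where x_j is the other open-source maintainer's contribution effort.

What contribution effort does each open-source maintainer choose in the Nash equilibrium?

31.5

Mika's payoff is (63 + 8x_R)x_M − 5x_M².
∂π/∂x_M = 63 + 8x_R − 10x_M = 0, so x_M = 6.3 + 0.8x_R.
By symmetry x_R = x_M; substituting into the reaction function, 0.2x_M = 6.3 and x_M = 31.5.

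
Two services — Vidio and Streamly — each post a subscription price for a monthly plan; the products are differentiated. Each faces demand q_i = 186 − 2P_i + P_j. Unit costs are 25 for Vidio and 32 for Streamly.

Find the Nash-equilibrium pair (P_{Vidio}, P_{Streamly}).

79.6, 82.4

Vidio's profit: π = (P_{Vidio} − 25)(186 − 2P_{Vidio} + P_{Streamly}).
∂π/∂P_{Vidio} = 236 − 4P_{Vidio} + P_{Streamly} = 0 ⇒ P_{Vidio} = 59 + 0.25P_{Streamly}.
Similarly P_{Streamly} = 62.5 + 0.25P_{Vidio}.
Substituting the second reaction function into the first: P_{Vidio} = 59 + 0.25(62.5 + 0.25P_{Vidio}), which gives 0.9375P_{Vidio} = 74.625 ⇒ P_{Vidio} = 79.6.
Then P_{Streamly} = 62.5 + 0.25·79.6 = 82.4.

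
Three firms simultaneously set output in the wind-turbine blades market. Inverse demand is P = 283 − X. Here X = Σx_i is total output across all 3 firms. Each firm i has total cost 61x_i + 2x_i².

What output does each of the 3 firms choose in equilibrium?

27.75

A representative firm's profit is π_i = x_i(283 − X) − 61x_i − 2x_i², with X = x_i + Σ_{j≠i} x_j.
First-order condition: 222 − 6x_i − Σ_{j≠i} x_j = 0.
With identical firms, set every x_j = x: then 222 − 6x − 2x = 0, i.e. x = 222/8 = 27.75.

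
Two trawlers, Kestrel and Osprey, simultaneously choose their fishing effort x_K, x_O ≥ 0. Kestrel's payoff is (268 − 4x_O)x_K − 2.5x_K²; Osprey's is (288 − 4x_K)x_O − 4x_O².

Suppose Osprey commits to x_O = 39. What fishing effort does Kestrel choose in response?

Expanding Kestrel's payoff: 268x_K − 4x_Ox_K − 2.5x_K².
∂π/∂x_K = 268 − 4x_O − 5x_K = 0, so x_K = 53.6 − 0.8x_O.
At x_O = 39: x_K = 53.6 − 0.8·39 = 22.4.

22.4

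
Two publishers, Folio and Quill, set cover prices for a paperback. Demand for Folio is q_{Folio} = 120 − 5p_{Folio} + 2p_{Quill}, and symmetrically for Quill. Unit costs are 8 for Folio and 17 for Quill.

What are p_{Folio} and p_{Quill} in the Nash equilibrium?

Folio's profit: π = (p_{Folio} − 8)(120 − 5p_{Folio} + 2p_{Quill}).
∂π/∂p_{Folio} = 160 − 10p_{Folio} + 2p_{Quill} = 0 ⇒ p_{Folio} = 16 + 0.2p_{Quill}.
Similarly p_{Quill} = 20.5 + 0.2p_{Folio}.
Substituting the second reaction function into the first: p_{Folio} = 16 + 0.2(20.5 + 0.2p_{Folio}), which gives 0.96p_{Folio} = 20.1 ⇒ p_{Folio} = 20.9375.
Then p_{Quill} = 20.5 + 0.2·20.9375 = 24.6875.

20.9375, 24.6875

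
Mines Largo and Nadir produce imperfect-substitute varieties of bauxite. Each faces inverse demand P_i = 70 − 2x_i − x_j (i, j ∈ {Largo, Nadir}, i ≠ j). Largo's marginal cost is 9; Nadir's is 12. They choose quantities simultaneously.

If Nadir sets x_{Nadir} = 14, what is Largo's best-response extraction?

11.75

Mine Largo's profit: π = x_{Largo}(70 − 2x_{Largo} − x_{Nadir}) − 9x_{Largo}.
∂π/∂x_{Largo} = 61 − 4x_{Largo} − x_{Nadir} = 0 ⇒ x_{Largo} = 15.25 − 0.25x_{Nadir}.
At x_{Nadir} = 14: x_{Largo} = 15.25 − 0.25·14 = 11.75.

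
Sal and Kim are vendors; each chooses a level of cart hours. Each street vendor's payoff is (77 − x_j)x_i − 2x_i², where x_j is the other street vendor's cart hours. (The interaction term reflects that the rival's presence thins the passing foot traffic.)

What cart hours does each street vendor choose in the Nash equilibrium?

Sal's payoff is (77 − x_K)x_S − 2x_S².
∂π/∂x_S = 77 − x_K − 4x_S = 0, so x_S = 19.25 − 0.25x_K.
Setting x_S = x_K in the reaction function: x_S = 19.25 − 0.25x_S, so x_S = 19.25 / 1.25 = 15.4.

15.4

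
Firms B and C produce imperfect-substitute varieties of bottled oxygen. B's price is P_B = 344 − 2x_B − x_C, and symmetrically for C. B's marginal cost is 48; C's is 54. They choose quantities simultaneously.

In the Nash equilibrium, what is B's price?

167.2

Firm B's profit: π = x_B(344 − 2x_B − x_C) − 48x_B.
∂π/∂x_B = 296 − 4x_B − x_C = 0 ⇒ x_B = 74 − 0.25x_C.
Similarly x_C = 72.5 − 0.25x_B.
Solving the two reaction functions simultaneously: (1 − (−0.25)(−0.25))x_B = 74 − 0.25·72.5, so 0.9375x_B = 55.875 and x_B = 59.6.
Then x_C = 72.5 − 0.25·59.6 = 57.6.
P_B = 344 − 2·59.6 − 57.6 = 167.2.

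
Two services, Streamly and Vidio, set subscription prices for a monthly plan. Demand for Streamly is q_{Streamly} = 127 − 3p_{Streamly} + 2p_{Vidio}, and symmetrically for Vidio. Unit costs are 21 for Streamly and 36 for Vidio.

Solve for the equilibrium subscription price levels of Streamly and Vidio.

50.3125, 55.9375

Streamly's profit: π = (p_{Streamly} − 21)(127 − 3p_{Streamly} + 2p_{Vidio}).
∂π/∂p_{Streamly} = 190 − 6p_{Streamly} + 2p_{Vidio} = 0 ⇒ p_{Streamly} = 95/3 + (1/3)p_{Vidio}.
Similarly p_{Vidio} = 235/6 + (1/3)p_{Streamly}.
Solving the two reaction functions simultaneously: (1 − (1/3)(1/3))p_{Streamly} = 95/3 + (1/3)·(235/6), so (8/9)p_{Streamly} = 805/18 and p_{Streamly} = 50.3125.
Then p_{Vidio} = 235/6 + (1/3)·50.3125 = 55.9375.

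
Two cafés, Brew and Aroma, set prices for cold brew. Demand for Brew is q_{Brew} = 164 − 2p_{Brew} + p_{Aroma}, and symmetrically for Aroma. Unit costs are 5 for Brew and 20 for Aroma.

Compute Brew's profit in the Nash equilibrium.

6050

Brew's profit: π = (p_{Brew} − 5)(164 − 2p_{Brew} + p_{Aroma}).
∂π/∂p_{Brew} = 174 − 4p_{Brew} + p_{Aroma} = 0 ⇒ p_{Brew} = 43.5 + 0.25p_{Aroma}.
Similarly p_{Aroma} = 51 + 0.25p_{Brew}.
Solving the two reaction functions simultaneously: (1 − (0.25)(0.25))p_{Brew} = 43.5 + 0.25·51, so 0.9375p_{Brew} = 56.25 and p_{Brew} = 60.
Then p_{Aroma} = 51 + 0.25·60 = 66.
q_{Brew} = 164 − 2·60 + 66 = 110.
Profit = (60 − 5)·110 = 6050.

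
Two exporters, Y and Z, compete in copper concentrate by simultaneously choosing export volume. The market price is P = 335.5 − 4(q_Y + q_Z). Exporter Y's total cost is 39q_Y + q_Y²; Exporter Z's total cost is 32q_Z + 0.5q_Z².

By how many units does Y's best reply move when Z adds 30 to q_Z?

Exporter Y's profit: π = q_Y(335.5 − 4(q_Y + q_Z)) − 39q_Y − q_Y².
∂π/∂q_Y = 296.5 − 10q_Y − 4q_Z = 0, so q_Y = 29.65 − 0.4q_Z.
The reaction-function slope is −0.4, so a 30-unit rise in q_Z moves q_Y by −0.4 × 30 = −12. Y's best response falls — the actions are strategic substitutes.

-12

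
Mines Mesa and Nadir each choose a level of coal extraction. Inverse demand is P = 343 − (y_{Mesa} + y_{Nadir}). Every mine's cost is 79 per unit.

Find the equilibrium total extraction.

Mine Mesa's profit: π = y_{Mesa}(343 − (y_{Mesa} + y_{Nadir})) − 79y_{Mesa}.
∂π/∂y_{Mesa} = 264 − 2y_{Mesa} − y_{Nadir} = 0, so y_{Mesa} = 132 − 0.5y_{Nadir}.
The game is symmetric, so in equilibrium y_{Nadir} = y_{Mesa}: the reaction function gives 1.5y_{Mesa} = 132, hence y_{Mesa} = 88.
Total extraction: 88 + 88 = 176.

176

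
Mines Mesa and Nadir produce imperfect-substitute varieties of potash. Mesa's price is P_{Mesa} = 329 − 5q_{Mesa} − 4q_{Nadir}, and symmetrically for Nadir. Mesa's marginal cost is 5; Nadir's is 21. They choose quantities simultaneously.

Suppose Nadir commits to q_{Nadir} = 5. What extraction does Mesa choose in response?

30.4

Mine Mesa's profit: π = q_{Mesa}(329 − 5q_{Mesa} − 4q_{Nadir}) − 5q_{Mesa}.
∂π/∂q_{Mesa} = 324 − 10q_{Mesa} − 4q_{Nadir} = 0 ⇒ q_{Mesa} = 32.4 − 0.4q_{Nadir}.
At q_{Nadir} = 5: q_{Mesa} = 32.4 − 0.4·5 = 30.4.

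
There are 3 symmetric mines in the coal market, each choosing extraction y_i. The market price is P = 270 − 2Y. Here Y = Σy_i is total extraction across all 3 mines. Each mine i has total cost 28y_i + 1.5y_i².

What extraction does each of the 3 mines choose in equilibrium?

A representative mine's profit is π_i = y_i(270 − 2Y) − 28y_i − 1.5y_i², with Y = y_i + Σ_{j≠i} y_j.
First-order condition: 242 − 7y_i − 2Σ_{j≠i} y_j = 0.
With identical mines, set every y_j = y: then 242 − 7y − 4y = 0, i.e. y = 242/11 = 22.

22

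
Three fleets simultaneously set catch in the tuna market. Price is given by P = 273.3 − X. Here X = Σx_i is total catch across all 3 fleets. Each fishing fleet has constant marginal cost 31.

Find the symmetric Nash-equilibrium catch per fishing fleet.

60.575

A representative fishing fleet's profit is π_i = x_i(273.3 − X) − 31x_i, with X = x_i + Σ_{j≠i} x_j.
First-order condition: 242.3 − 2x_i − Σ_{j≠i} x_j = 0.
In a symmetric equilibrium every fishing fleet chooses the same x, so Σ_{j≠i} x_j = 2x. The condition becomes 242.3 − 4x = 0, giving x = 242.3/4 = 60.575.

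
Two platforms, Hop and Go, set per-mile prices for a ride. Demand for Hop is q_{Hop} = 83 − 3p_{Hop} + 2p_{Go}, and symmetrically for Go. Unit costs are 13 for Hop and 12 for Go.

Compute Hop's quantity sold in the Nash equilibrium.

51.9375

Hop's profit: π = (p_{Hop} − 13)(83 − 3p_{Hop} + 2p_{Go}).
∂π/∂p_{Hop} = 122 − 6p_{Hop} + 2p_{Go} = 0 ⇒ p_{Hop} = 61/3 + (1/3)p_{Go}.
Similarly p_{Go} = 119/6 + (1/3)p_{Hop}.
Solving the two reaction functions simultaneously: (1 − (1/3)(1/3))p_{Hop} = 61/3 + (1/3)·(119/6), so (8/9)p_{Hop} = 485/18 and p_{Hop} = 30.3125.
Then p_{Go} = 119/6 + (1/3)·30.3125 = 29.9375.
q_{Hop} = 83 − 3·30.3125 + 2·29.9375 = 51.9375.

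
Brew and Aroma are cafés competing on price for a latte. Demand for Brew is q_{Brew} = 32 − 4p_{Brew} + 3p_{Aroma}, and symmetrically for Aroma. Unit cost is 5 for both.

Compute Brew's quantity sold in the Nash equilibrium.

21.6

Brew's profit: π = (p_{Brew} − 5)(32 − 4p_{Brew} + 3p_{Aroma}).
∂π/∂p_{Brew} = 52 − 8p_{Brew} + 3p_{Aroma} = 0 ⇒ p_{Brew} = 6.5 + 0.375p_{Aroma}.
By symmetry p_{Aroma} = p_{Brew}; substituting into the reaction function, 0.625p_{Brew} = 6.5 and p_{Brew} = 10.4.
q_{Brew} = 32 − 4·10.4 + 3·10.4 = 21.6.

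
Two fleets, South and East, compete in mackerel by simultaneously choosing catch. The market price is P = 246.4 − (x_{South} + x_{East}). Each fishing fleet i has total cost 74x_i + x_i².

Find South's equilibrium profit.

2377.7408

Fishing fleet South's profit: π = x_{South}(246.4 − (x_{South} + x_{East})) − 74x_{South} − x_{South}².
∂π/∂x_{South} = 172.4 − 4x_{South} − x_{East} = 0, so x_{South} = 43.1 − 0.25x_{East}.
The game is symmetric, so in equilibrium x_{East} = x_{South}: the reaction function gives 1.25x_{South} = 43.1, hence x_{South} = 34.48.
Price P = 246.4 − 68.96 = 177.44.
South's profit: (177.44 − 74)·34.48 − (34.48)² = 2377.7408.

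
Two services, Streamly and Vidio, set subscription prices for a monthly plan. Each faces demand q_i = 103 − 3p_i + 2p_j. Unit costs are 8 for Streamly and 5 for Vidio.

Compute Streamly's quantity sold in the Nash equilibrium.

69.5625

Streamly's profit: π = (p_{Streamly} − 8)(103 − 3p_{Streamly} + 2p_{Vidio}).
∂π/∂p_{Streamly} = 127 − 6p_{Streamly} + 2p_{Vidio} = 0 ⇒ p_{Streamly} = 127/6 + (1/3)p_{Vidio}.
Similarly p_{Vidio} = 59/3 + (1/3)p_{Streamly}.
Solving the two reaction functions simultaneously: (1 − (1/3)(1/3))p_{Streamly} = 127/6 + (1/3)·(59/3), so (8/9)p_{Streamly} = 499/18 and p_{Streamly} = 31.1875.
Then p_{Vidio} = 59/3 + (1/3)·31.1875 = 30.0625.
q_{Streamly} = 103 − 3·31.1875 + 2·30.0625 = 69.5625.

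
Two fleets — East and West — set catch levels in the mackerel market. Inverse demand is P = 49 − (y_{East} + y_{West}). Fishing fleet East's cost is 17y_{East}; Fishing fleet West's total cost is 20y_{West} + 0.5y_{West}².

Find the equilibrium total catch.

18.6

Fishing fleet East's profit: π = y_{East}(49 − (y_{East} + y_{West})) − 17y_{East}.
∂π/∂y_{East} = 32 − 2y_{East} − y_{West} = 0, so y_{East} = 16 − 0.5y_{West}.
For West: ∂π/∂y_{West} = 29 − 3y_{West} − y_{East} = 0 ⇒ y_{West} = 29/3 − (1/3)y_{East}.
Solving the two reaction functions simultaneously: (1 − (−0.5)(−1/3))y_{East} = 16 − 0.5·(29/3), so (5/6)y_{East} = 67/6 and y_{East} = 13.4.
Then y_{West} = 29/3 − (1/3)·13.4 = 5.2.
Total catch: 13.4 + 5.2 = 18.6.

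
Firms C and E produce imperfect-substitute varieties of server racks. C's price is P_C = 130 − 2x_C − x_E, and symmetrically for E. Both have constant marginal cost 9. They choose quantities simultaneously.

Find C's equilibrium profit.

1171.28

Firm C's profit: π = x_C(130 − 2x_C − x_E) − 9x_C.
∂π/∂x_C = 121 − 4x_C − x_E = 0 ⇒ x_C = 30.25 − 0.25x_E.
Setting x_C = x_E in the reaction function: x_C = 30.25 − 0.25x_C, so x_C = 30.25 / 1.25 = 24.2.
P_C = 130 − 2·24.2 − 24.2 = 57.4.
Profit = (57.4 − 9)·24.2 = 1171.28.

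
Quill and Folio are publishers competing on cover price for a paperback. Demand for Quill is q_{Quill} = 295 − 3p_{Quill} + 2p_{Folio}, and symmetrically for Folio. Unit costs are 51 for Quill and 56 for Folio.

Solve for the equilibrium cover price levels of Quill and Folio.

112.9375, 114.8125

Quill's profit: π = (p_{Quill} − 51)(295 − 3p_{Quill} + 2p_{Folio}).
∂π/∂p_{Quill} = 448 − 6p_{Quill} + 2p_{Folio} = 0 ⇒ p_{Quill} = 224/3 + (1/3)p_{Folio}.
Similarly p_{Folio} = 463/6 + (1/3)p_{Quill}.
Solving the two reaction functions simultaneously: (1 − (1/3)(1/3))p_{Quill} = 224/3 + (1/3)·(463/6), so (8/9)p_{Quill} = 1807/18 and p_{Quill} = 112.9375.
Then p_{Folio} = 463/6 + (1/3)·112.9375 = 114.8125.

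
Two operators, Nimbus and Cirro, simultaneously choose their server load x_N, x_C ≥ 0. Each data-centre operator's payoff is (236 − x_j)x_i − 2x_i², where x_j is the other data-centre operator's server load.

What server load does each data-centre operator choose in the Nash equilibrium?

47.2

Nimbus's payoff is (236 − x_C)x_N − 2x_N².
∂π/∂x_N = 236 − x_C − 4x_N = 0, so x_N = 59 − 0.25x_C.
By symmetry x_C = x_N; substituting into the reaction function, 1.25x_N = 59 and x_N = 47.2.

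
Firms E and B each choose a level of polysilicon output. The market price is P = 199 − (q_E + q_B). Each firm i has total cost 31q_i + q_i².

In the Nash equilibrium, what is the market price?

Firm E's profit: π = q_E(199 − (q_E + q_B)) − 31q_E − q_E².
∂π/∂q_E = 168 − 4q_E − q_B = 0, so q_E = 42 − 0.25q_B.
By symmetry q_B = q_E; substituting into the reaction function, 1.25q_E = 42 and q_E = 33.6.
Equilibrium price: P = 199 − 67.2 = 131.8.

131.8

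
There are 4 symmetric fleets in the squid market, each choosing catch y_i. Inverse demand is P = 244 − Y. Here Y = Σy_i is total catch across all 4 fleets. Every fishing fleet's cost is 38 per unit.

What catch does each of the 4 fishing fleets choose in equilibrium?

A representative fishing fleet's profit is π_i = y_i(244 − Y) − 38y_i, with Y = y_i + Σ_{j≠i} y_j.
First-order condition: 206 − 2y_i − Σ_{j≠i} y_j = 0.
With identical fishing fleets, set every y_j = y: then 206 − 2y − 3y = 0, i.e. y = 206/5 = 41.2.

41.2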